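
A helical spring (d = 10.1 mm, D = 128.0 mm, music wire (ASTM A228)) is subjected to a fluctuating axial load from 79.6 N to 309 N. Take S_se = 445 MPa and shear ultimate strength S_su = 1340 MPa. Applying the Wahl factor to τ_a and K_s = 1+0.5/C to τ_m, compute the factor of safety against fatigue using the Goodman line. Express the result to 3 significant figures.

C = D/d = 128.0/10.1 = 12.6733; K_W = (4C−1)/(4C−4)+0.615/C = 1.1128; K_s = 1+0.5/C = 1.0395
F_a = (F_max−F_min)/2 = 114.7 N; F_m = (F_max+F_min)/2 = 194.3 N
τ_a = K_W·8F_aD/(πd³) = 1.1128 × 36.287 = 40.379 MPa
τ_m = K_s·8F_mD/(πd³) = 1.0395 × 61.469 = 63.895 MPa
Goodman: 1/n_f = τ_a/S_se + τ_m/S_su = 40.379/445 + 63.895/1340 = 0.09074 + 0.04768 = 0.13842
n_f = 1/0.13842 = 7.224

7.22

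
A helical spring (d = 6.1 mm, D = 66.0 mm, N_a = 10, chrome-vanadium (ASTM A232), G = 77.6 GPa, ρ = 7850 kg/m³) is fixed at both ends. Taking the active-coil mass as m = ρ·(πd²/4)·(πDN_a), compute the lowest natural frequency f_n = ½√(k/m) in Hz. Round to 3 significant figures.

49.5 Hz

k = Gd⁴/(8D³N_a) = (77.6×10³)(6.1⁴)/(8·66.0³·10) = 4.6715 N/mm = 4671.5 N/m
Wire length L = πDN_a = π·66.0·10 = 2073.5 mm
m = ρ·(πd²/4)·L = 7850 × 29.225×10⁻⁶ m² × 2.0735 m = 0.47568 kg
f_n = ½√(k/m) = 0.5·√(4671.5/0.47568) = 0.5·√(9820.8) = 49.55 Hz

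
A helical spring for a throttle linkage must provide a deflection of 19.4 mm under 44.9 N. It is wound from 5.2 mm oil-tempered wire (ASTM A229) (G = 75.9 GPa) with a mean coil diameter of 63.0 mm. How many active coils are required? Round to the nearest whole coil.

12

Required rate k = F/δ = 44.9/19.4 = 2.3144 N/mm
N_a = Gd⁴/(8D³k) = (75.9×10³ × 5.2⁴)/(8 × 63.0³ × 2.3144)
    = 5.54952e+07 / 4.62974e+06 = 11.99 → 12 coils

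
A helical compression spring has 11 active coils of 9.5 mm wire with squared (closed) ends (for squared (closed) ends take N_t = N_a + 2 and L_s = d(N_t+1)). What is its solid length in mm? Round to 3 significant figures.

squared (closed) ends: N_t = N_a + 2 = 11 + 2 = 13
L_s = d·(N_t+1) = 9.5 × 14 = 133 mm

133 mm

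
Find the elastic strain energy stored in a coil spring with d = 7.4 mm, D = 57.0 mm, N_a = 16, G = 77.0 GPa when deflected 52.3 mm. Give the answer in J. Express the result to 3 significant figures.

k = Gd⁴/(8D³N_a) = (77.0×10³)(7.4⁴)/(8·57.0³·16) = 9.7405 N/mm
U = ½kδ² = 0.5 × 9.7405 × 52.3² = 13322 N·mm = 13.322 J

13.3 J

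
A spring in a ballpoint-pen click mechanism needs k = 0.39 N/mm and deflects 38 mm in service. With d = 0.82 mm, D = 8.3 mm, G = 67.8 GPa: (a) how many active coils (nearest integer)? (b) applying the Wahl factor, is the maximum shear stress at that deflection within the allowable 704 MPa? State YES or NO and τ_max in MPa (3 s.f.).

(a) 17 coils; (b) YES, τ_max = 656 MPa

N_a = Gd⁴/(8D³k) = (67.8×10³)(0.82⁴)/(8·8.3³·0.39) = 17.18 → N_a = 17
Actual rate k = Gd⁴/(8D³·17) = 0.3942 N/mm
Working load F = kδ = 0.3942·38 = 14.979 N
C = 8.3/0.82 = 10.1220; K_W = (4C−1)/(4C−4)+0.615/C = 1.1430
τ_max = K_W·8FD/(πd³) = 1.1430·574.21 = 656.31 MPa
τ_max ≤ 704 MPa → acceptable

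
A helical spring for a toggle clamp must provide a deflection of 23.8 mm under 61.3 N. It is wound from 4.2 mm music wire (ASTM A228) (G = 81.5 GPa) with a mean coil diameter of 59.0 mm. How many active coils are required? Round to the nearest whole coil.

Required rate k = F/δ = 61.3/23.8 = 2.5756 N/mm
N_a = Gd⁴/(8D³k) = (81.5×10³ × 4.2⁴)/(8 × 59.0³ × 2.5756)
    = 2.53603e+07 / 4.23184e+06 = 5.993 → 6 coils

6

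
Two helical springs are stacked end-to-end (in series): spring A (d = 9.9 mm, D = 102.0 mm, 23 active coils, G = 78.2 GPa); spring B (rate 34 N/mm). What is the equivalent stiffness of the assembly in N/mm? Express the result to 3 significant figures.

k_A = Gd⁴/(8D³N_a) = (78.2×10³)(9.9⁴)/(8·102.0³·23) = 3.8471 N/mm
Series: 1/k_eq = 1/3.8471 + 1/34 = 0.28935; k_eq = 3.456 N/mm

3.46 N/mm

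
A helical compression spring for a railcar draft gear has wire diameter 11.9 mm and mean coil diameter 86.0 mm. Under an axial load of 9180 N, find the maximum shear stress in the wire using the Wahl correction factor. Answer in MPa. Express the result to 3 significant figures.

Spring index C = D/d = 86.0/11.9 = 7.2269
K_W = (4C−1)/(4C−4) + 0.615/C = 27.908/24.908 + 0.0851 = 1.2055
τ₀ = 8FD/(πd³) = 8·9180·86.0/(π·11.9³) = 6.31584e+06/5294.1 = 1193 MPa
τ_max = K·τ₀ = 1.2055 × 1193 = 1438.2 MPa

1440 MPa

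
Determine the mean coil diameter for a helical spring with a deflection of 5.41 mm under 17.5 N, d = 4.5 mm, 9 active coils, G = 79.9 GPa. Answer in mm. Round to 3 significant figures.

52.0 mm

Required rate k = F/δ = 17.5/5.41 = 3.2348 N/mm
D = (Gd⁴/(8N_a·k))^(1/3) = (79.9×10³·4.5⁴/(8·9·3.2348))^(1/3)
  = (140677)^(1/3) = 52.0085 mm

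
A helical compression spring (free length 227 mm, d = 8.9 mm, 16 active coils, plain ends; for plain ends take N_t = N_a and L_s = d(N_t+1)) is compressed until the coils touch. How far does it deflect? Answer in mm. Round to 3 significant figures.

N_t = 16; L_s = 8.9·17 = 151.3 mm
δ_solid = L₀ − L_s = 227 − 151.3 = 75.7 mm

75.7 mm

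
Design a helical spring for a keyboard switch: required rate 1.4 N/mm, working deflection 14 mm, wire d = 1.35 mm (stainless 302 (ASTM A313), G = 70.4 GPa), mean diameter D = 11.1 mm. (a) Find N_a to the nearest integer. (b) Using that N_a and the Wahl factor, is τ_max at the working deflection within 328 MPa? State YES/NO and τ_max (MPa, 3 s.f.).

N_a = Gd⁴/(8D³k) = (70.4×10³)(1.35⁴)/(8·11.1³·1.4) = 15.27 → N_a = 15
Actual rate k = Gd⁴/(8D³·15) = 1.4248 N/mm
Working load F = kδ = 1.4248·14 = 19.947 N
C = 11.1/1.35 = 8.2222; K_W = (4C−1)/(4C−4)+0.615/C = 1.1786
τ_max = K_W·8FD/(πd³) = 1.1786·229.16 = 270.1 MPa
τ_max ≤ 328 MPa → acceptable

(a) 15 coils; (b) YES, τ_max = 270 MPa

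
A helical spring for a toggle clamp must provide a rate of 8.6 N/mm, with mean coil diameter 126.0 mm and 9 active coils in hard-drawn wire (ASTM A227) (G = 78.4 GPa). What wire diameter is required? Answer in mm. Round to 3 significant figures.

11.2 mm

d = (8D³N_a·k / G)^(1/4) = (8·126.0³·9·8.6 / (78.4×10³))^0.25
  = (15799)^0.25 = 11.2113 mm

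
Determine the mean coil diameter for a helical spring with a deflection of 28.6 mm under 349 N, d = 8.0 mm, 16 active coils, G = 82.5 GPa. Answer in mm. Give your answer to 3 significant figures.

Required rate k = F/δ = 349/28.6 = 12.203 N/mm
D = (Gd⁴/(8N_a·k))^(1/3) = (82.5×10³·8.0⁴/(8·16·12.203))^(1/3)
  = (216344)^(1/3) = 60.0318 mm

60.0 mm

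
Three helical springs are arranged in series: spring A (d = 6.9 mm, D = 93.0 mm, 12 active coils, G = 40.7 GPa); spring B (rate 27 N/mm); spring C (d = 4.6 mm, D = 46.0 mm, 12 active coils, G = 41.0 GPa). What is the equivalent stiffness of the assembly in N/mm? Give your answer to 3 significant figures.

0.723 N/mm

k_A = Gd⁴/(8D³N_a) = (40.7×10³)(6.9⁴)/(8·93.0³·12) = 1.1947 N/mm
k_C = Gd⁴/(8D³N_a) = (41.0×10³)(4.6⁴)/(8·46.0³·12) = 1.9646 N/mm
Series: 1/k_eq = 1/1.1947 + 1/27 + 1/1.9646 = 1.3831; k_eq = 0.72304 N/mm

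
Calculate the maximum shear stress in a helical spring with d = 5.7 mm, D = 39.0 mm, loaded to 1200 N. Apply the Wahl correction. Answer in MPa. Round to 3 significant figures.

784 MPa

Spring index C = D/d = 39.0/5.7 = 6.8421
K_W = (4C−1)/(4C−4) + 0.615/C = 26.368/23.368 + 0.0899 = 1.2183
τ₀ = 8FD/(πd³) = 8·1200·39.0/(π·5.7³) = 374400/581.8 = 643.52 MPa
τ_max = K·τ₀ = 1.2183 × 643.52 = 783.98 MPa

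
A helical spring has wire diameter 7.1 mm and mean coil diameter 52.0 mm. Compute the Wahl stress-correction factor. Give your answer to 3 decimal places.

1.203

C = D/d = 52.0/7.1 = 7.3239
K_W = (4C−1)/(4C−4) + 0.615/C = 28.296/25.296 + 0.0840 = 1.2026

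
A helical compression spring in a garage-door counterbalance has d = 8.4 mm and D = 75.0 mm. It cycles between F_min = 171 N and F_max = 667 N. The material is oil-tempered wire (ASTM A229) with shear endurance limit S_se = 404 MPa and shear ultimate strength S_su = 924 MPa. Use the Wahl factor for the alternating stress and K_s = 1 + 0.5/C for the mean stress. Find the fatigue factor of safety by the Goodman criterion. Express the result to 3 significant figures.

2.60

C = D/d = 75.0/8.4 = 8.9286; K_W = (4C−1)/(4C−4)+0.615/C = 1.1635; K_s = 1+0.5/C = 1.0560
F_a = (F_max−F_min)/2 = 248 N; F_m = (F_max+F_min)/2 = 419 N
τ_a = K_W·8F_aD/(πd³) = 1.1635 × 79.913 = 92.976 MPa
τ_m = K_s·8F_mD/(πd³) = 1.0560 × 135.01 = 142.57 MPa
Goodman: 1/n_f = τ_a/S_se + τ_m/S_su = 92.976/404 + 142.57/924 = 0.23014 + 0.15430 = 0.38444
n_f = 1/0.38444 = 2.601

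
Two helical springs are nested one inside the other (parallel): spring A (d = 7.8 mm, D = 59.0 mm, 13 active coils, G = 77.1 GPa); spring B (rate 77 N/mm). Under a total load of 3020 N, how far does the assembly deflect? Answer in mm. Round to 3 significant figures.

k_A = Gd⁴/(8D³N_a) = (77.1×10³)(7.8⁴)/(8·59.0³·13) = 13.361 N/mm
Parallel: k_eq = 13.361 + 77 = 90.361 N/mm
δ = F/k_eq = 3020/90.361 = 33.421 mm

33.4 mm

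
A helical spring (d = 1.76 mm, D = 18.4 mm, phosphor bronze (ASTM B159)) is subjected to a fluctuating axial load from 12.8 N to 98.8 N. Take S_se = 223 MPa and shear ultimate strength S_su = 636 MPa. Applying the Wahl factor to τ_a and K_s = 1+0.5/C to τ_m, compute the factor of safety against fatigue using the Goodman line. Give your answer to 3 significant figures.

C = D/d = 18.4/1.76 = 10.4545; K_W = (4C−1)/(4C−4)+0.615/C = 1.1382; K_s = 1+0.5/C = 1.0478
F_a = (F_max−F_min)/2 = 43 N; F_m = (F_max+F_min)/2 = 55.8 N
τ_a = K_W·8F_aD/(πd³) = 1.1382 × 369.56 = 420.62 MPa
τ_m = K_s·8F_mD/(πd³) = 1.0478 × 479.57 = 502.51 MPa
Goodman: 1/n_f = τ_a/S_se + τ_m/S_su = 420.62/223 + 502.51/636 = 1.88618 + 0.79011 = 2.6763
n_f = 1/2.6763 = 0.3737

0.374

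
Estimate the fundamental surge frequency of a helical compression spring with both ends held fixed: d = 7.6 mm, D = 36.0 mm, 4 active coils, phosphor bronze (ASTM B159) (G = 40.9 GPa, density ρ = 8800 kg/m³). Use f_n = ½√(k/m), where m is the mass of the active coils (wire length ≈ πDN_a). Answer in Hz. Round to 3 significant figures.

356 Hz

k = Gd⁴/(8D³N_a) = (40.9×10³)(7.6⁴)/(8·36.0³·4) = 91.395 N/mm = 91395 N/m
Wire length L = πDN_a = π·36.0·4 = 452.39 mm
m = ρ·(πd²/4)·L = 8800 × 45.365×10⁻⁶ m² × 0.45239 m = 0.1806 kg
f_n = ½√(k/m) = 0.5·√(91395/0.1806) = 0.5·√(5.0607e+05) = 355.69 Hz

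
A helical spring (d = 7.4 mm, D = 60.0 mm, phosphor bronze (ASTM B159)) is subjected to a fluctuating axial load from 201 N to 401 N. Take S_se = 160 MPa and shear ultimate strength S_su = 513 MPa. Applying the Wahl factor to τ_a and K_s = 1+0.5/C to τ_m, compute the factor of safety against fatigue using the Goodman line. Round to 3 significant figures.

C = D/d = 60.0/7.4 = 8.1081; K_W = (4C−1)/(4C−4)+0.615/C = 1.1814; K_s = 1+0.5/C = 1.0617
F_a = (F_max−F_min)/2 = 100 N; F_m = (F_max+F_min)/2 = 301 N
τ_a = K_W·8F_aD/(πd³) = 1.1814 × 37.705 = 44.543 MPa
τ_m = K_s·8F_mD/(πd³) = 1.0617 × 113.49 = 120.49 MPa
Goodman: 1/n_f = τ_a/S_se + τ_m/S_su = 44.543/160 + 120.49/513 = 0.27839 + 0.23487 = 0.51327
n_f = 1/0.51327 = 1.948

1.95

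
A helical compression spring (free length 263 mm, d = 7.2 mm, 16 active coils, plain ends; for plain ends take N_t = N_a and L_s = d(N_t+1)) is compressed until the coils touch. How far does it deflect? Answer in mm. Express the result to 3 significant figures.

141 mm

N_t = 16; L_s = 7.2·17 = 122.4 mm
δ_solid = L₀ − L_s = 263 − 122.4 = 140.6 mm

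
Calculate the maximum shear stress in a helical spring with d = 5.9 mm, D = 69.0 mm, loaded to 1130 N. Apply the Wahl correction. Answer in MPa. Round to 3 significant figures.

Spring index C = D/d = 69.0/5.9 = 11.6949
K_W = (4C−1)/(4C−4) + 0.615/C = 45.780/42.780 + 0.0526 = 1.1227
τ₀ = 8FD/(πd³) = 8·1130·69.0/(π·5.9³) = 623760/645.22 = 966.74 MPa
τ_max = K·τ₀ = 1.1227 × 966.74 = 1085.4 MPa

1090 MPa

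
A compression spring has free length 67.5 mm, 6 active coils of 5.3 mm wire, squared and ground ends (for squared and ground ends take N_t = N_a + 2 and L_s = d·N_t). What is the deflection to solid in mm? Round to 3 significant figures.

25.1 mm

N_t = 8; L_s = 5.3·8 = 42.4 mm
δ_solid = L₀ − L_s = 67.5 − 42.4 = 25.1 mm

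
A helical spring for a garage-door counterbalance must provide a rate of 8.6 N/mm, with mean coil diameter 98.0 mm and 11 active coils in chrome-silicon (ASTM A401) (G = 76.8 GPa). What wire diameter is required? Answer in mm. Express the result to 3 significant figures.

d = (8D³N_a·k / G)^(1/4) = (8·98.0³·11·8.6 / (76.8×10³))^0.25
  = (9274.7)^0.25 = 9.8135 mm

9.81 mm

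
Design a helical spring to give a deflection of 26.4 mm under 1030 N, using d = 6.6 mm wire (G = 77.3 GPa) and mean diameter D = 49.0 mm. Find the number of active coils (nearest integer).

Required rate k = F/δ = 1030/26.4 = 39.015 N/mm
N_a = Gd⁴/(8D³k) = (77.3×10³ × 6.6⁴)/(8 × 49.0³ × 39.015)
    = 1.46675e+08 / 3.67207e+07 = 3.994 → 4 coils

4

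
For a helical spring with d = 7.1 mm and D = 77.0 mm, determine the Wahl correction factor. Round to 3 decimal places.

C = D/d = 77.0/7.1 = 10.8451
K_W = (4C−1)/(4C−4) + 0.615/C = 42.380/39.380 + 0.0567 = 1.1329

1.133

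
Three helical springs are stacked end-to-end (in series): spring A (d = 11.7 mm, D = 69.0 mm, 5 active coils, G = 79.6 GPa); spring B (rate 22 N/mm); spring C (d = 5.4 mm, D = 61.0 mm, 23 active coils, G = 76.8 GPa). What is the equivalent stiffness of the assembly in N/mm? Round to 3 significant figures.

1.44 N/mm

k_A = Gd⁴/(8D³N_a) = (79.6×10³)(11.7⁴)/(8·69.0³·5) = 113.51 N/mm
k_C = Gd⁴/(8D³N_a) = (76.8×10³)(5.4⁴)/(8·61.0³·23) = 1.5636 N/mm
Series: 1/k_eq = 1/113.51 + 1/22 + 1/1.5636 = 0.69381; k_eq = 1.4413 N/mm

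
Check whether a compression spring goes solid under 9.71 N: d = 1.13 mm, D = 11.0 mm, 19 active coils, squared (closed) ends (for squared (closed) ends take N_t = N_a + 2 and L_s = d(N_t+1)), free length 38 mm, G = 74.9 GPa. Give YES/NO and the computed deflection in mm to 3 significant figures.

k = Gd⁴/(8D³N_a) = (74.9×10³)(1.13⁴)/(8·11.0³·19) = 0.60363 N/mm
N_t = 21; L_s = 1.13·22 = 24.86 mm; δ_solid = L₀ − L_s = 38 − 24.86 = 13.14 mm
δ = F/k = 9.71/0.60363 = 16.086 mm
δ ≥ δ_solid → spring goes solid

YES, δ = 16.1 mm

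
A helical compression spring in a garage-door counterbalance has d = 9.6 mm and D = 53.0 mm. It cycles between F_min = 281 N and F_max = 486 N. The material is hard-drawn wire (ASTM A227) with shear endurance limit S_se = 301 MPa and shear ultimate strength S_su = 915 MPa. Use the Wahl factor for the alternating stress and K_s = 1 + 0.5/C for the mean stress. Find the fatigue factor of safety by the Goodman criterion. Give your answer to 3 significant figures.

C = D/d = 53.0/9.6 = 5.5208; K_W = (4C−1)/(4C−4)+0.615/C = 1.2773; K_s = 1+0.5/C = 1.0906
F_a = (F_max−F_min)/2 = 102.5 N; F_m = (F_max+F_min)/2 = 383.5 N
τ_a = K_W·8F_aD/(πd³) = 1.2773 × 15.636 = 19.972 MPa
τ_m = K_s·8F_mD/(πd³) = 1.0906 × 58.502 = 63.8 MPa
Goodman: 1/n_f = τ_a/S_se + τ_m/S_su = 19.972/301 + 63.8/915 = 0.06635 + 0.06973 = 0.13608
n_f = 1/0.13608 = 7.349

7.35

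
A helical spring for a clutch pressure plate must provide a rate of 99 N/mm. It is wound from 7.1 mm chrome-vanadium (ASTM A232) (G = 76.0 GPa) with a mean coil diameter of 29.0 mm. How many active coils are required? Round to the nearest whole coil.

N_a = Gd⁴/(8D³k) = (76.0×10³ × 7.1⁴)/(8 × 29.0³ × 99)
    = 1.93129e+08 / 1.93161e+07 = 9.998 → 10 coils

10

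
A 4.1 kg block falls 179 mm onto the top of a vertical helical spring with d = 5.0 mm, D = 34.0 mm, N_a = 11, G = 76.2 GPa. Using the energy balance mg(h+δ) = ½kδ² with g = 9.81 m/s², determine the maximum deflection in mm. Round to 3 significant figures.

k = Gd⁴/(8D³N_a) = (76.2×10³)(5.0⁴)/(8·34.0³·11) = 13.769 N/mm
W = mg = 4.1 × 9.81 = 40.221 N
½kδ² − Wδ − Wh = 0 → δ = (W + √(W² + 2kWh))/k
δ = (40.221 + √(1617.7 + 198267))/13.769 = (40.221 + 447.09)/13.769 = 35.39 mm

35.4 mm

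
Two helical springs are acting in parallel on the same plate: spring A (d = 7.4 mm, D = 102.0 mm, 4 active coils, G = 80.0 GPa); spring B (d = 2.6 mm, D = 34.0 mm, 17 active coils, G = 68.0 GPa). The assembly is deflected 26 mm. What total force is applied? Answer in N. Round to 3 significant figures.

k_A = Gd⁴/(8D³N_a) = (80.0×10³)(7.4⁴)/(8·102.0³·4) = 7.0643 N/mm
k_B = Gd⁴/(8D³N_a) = (68.0×10³)(2.6⁴)/(8·34.0³·17) = 0.58134 N/mm
Parallel: k_eq = 7.0643 + 0.58134 = 7.6456 N/mm
F = k_eq·δ = 7.6456·26 = 198.79 N

199 N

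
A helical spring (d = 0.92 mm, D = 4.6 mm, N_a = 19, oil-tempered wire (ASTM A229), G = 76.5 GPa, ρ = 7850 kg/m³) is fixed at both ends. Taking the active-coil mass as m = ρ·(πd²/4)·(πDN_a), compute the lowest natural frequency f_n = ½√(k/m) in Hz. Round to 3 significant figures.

k = Gd⁴/(8D³N_a) = (76.5×10³)(0.92⁴)/(8·4.6³·19) = 3.7042 N/mm = 3704.2 N/m
Wire length L = πDN_a = π·4.6·19 = 274.58 mm
m = ρ·(πd²/4)·L = 7850 × 0.66476×10⁻⁶ m² × 0.27458 m = 0.0014328 kg
f_n = ½√(k/m) = 0.5·√(3704.2/0.0014328) = 0.5·√(2.5852e+06) = 803.93 Hz

804 Hz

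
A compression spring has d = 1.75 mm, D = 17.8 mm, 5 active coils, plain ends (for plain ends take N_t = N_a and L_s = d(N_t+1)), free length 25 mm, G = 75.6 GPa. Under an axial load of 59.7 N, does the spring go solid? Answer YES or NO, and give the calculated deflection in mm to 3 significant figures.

YES, δ = 19.0 mm

k = Gd⁴/(8D³N_a) = (75.6×10³)(1.75⁴)/(8·17.8³·5) = 3.1431 N/mm
N_t = 5; L_s = 1.75·6 = 10.5 mm; δ_solid = L₀ − L_s = 25 − 10.5 = 14.5 mm
δ = F/k = 59.7/3.1431 = 18.994 mm
δ ≥ δ_solid → spring goes solid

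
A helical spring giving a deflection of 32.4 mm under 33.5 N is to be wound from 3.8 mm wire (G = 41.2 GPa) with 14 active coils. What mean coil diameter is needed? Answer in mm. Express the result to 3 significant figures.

Required rate k = F/δ = 33.5/32.4 = 1.034 N/mm
D = (Gd⁴/(8N_a·k))^(1/3) = (41.2×10³·3.8⁴/(8·14·1.034))^(1/3)
  = (74184.6)^(1/3) = 42.0182 mm

42.0 mm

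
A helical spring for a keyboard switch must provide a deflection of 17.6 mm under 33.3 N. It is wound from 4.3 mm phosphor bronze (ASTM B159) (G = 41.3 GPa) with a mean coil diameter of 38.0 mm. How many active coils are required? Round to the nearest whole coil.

17

Required rate k = F/δ = 33.3/17.6 = 1.892 N/mm
N_a = Gd⁴/(8D³k) = (41.3×10³ × 4.3⁴)/(8 × 38.0³ × 1.892)
    = 1.41196e+07 / 830563 = 17 → 17 coils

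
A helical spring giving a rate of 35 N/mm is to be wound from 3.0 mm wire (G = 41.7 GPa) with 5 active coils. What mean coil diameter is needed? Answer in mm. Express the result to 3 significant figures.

D = (Gd⁴/(8N_a·k))^(1/3) = (41.7×10³·3.0⁴/(8·5·35))^(1/3)
  = (2412.64)^(1/3) = 13.4121 mm

13.4 mm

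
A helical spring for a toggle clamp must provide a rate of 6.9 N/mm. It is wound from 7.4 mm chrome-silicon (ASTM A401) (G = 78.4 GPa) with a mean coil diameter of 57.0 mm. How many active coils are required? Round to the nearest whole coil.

23

N_a = Gd⁴/(8D³k) = (78.4×10³ × 7.4⁴)/(8 × 57.0³ × 6.9)
    = 2.35095e+08 / 1.02227e+07 = 23 → 23 coils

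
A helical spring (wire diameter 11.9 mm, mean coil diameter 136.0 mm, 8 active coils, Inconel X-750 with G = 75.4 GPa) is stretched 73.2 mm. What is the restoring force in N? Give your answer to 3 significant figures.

k = Gd⁴/(8D³N_a) = (75.4×10³)(11.9⁴)/(8·136.0³·8) = 9.3921 N/mm
F = k·δ = 9.3921 × 73.2 = 687.5 N

688 N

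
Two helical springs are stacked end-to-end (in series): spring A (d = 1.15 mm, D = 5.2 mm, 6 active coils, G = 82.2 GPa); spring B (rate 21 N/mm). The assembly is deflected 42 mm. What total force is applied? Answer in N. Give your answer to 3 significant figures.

k_A = Gd⁴/(8D³N_a) = (82.2×10³)(1.15⁴)/(8·5.2³·6) = 21.302 N/mm
Series: 1/k_eq = 1/21.302 + 1/21 = 0.094564; k_eq = 10.575 N/mm
F = k_eq·δ = 10.575·42 = 444.14 N

444 N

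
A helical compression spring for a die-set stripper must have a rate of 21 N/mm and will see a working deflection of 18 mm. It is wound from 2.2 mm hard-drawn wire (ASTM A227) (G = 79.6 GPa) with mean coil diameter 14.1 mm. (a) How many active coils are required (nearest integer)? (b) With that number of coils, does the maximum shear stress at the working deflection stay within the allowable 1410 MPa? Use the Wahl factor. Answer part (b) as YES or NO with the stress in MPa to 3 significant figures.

N_a = Gd⁴/(8D³k) = (79.6×10³)(2.2⁴)/(8·14.1³·21) = 3.959 → N_a = 4
Actual rate k = Gd⁴/(8D³·4) = 20.787 N/mm
Working load F = kδ = 20.787·18 = 374.17 N
C = 14.1/2.2 = 6.4091; K_W = (4C−1)/(4C−4)+0.615/C = 1.2346
τ_max = K_W·8FD/(πd³) = 1.2346·1261.7 = 1557.7 MPa
τ_max > 1410 MPa → exceeds allowable

(a) 4 coils; (b) NO, τ_max = 1560 MPa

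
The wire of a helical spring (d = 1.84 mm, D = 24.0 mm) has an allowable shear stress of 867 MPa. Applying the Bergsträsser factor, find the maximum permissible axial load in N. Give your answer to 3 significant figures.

80.2 N

C = D/d = 24.0/1.84 = 13.0435
K_B = (4C+2)/(4C−3) = 54.174/49.174 = 1.1017
τ_max = K·8FD/(πd³) → F_max = τ_allow·πd³/(8DK)
F_max = 867·π·1.84³/(8·24.0·1.1017) = 16968/211.52 = 80.217 N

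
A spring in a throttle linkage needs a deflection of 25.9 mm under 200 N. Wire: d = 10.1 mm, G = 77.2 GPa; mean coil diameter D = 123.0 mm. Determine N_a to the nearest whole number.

7

Required rate k = F/δ = 200/25.9 = 7.722 N/mm
N_a = Gd⁴/(8D³k) = (77.2×10³ × 10.1⁴)/(8 × 123.0³ × 7.722)
    = 8.03346e+08 / 1.14957e+08 = 6.988 → 7 coils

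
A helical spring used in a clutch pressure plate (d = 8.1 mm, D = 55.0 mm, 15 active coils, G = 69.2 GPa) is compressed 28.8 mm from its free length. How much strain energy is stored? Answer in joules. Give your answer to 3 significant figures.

6.19 J

k = Gd⁴/(8D³N_a) = (69.2×10³)(8.1⁴)/(8·55.0³·15) = 14.92 N/mm
U = ½kδ² = 0.5 × 14.92 × 28.8² = 6187.7 N·mm = 6.1877 J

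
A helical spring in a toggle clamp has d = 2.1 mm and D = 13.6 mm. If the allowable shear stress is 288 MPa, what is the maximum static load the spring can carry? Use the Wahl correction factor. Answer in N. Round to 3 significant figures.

62.5 N

C = D/d = 13.6/2.1 = 6.4762
K_W = (4C−1)/(4C−4) + 0.615/C = 24.905/21.905 + 0.0950 = 1.2319
τ_max = K·8FD/(πd³) → F_max = τ_allow·πd³/(8DK)
F_max = 288·π·2.1³/(8·13.6·1.2319) = 8379.2/134.03 = 62.516 N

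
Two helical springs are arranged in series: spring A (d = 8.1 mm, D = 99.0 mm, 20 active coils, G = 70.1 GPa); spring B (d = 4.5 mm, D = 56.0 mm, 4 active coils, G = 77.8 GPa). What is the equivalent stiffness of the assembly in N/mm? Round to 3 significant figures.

1.45 N/mm

k_A = Gd⁴/(8D³N_a) = (70.1×10³)(8.1⁴)/(8·99.0³·20) = 1.9437 N/mm
k_B = Gd⁴/(8D³N_a) = (77.8×10³)(4.5⁴)/(8·56.0³·4) = 5.677 N/mm
Series: 1/k_eq = 1/1.9437 + 1/5.677 = 0.69063; k_eq = 1.448 N/mm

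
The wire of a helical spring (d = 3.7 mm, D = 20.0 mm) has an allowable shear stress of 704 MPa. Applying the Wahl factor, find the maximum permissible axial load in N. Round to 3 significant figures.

545 N

C = D/d = 20.0/3.7 = 5.4054
K_W = (4C−1)/(4C−4) + 0.615/C = 20.622/17.622 + 0.1138 = 1.2840
τ_max = K·8FD/(πd³) → F_max = τ_allow·πd³/(8DK)
F_max = 704·π·3.7³/(8·20.0·1.2840) = 1.1203e+05/205.44 = 545.3 N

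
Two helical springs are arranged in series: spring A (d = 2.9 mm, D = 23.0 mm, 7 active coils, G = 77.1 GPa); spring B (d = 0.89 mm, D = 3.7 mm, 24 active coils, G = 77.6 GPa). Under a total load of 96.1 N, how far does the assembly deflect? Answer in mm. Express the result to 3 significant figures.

31.2 mm

k_A = Gd⁴/(8D³N_a) = (77.1×10³)(2.9⁴)/(8·23.0³·7) = 8.0034 N/mm
k_B = Gd⁴/(8D³N_a) = (77.6×10³)(0.89⁴)/(8·3.7³·24) = 5.0063 N/mm
Series: 1/k_eq = 1/8.0034 + 1/5.0063 = 0.3247; k_eq = 3.0798 N/mm
δ = F/k_eq = 96.1/3.0798 = 31.203 mm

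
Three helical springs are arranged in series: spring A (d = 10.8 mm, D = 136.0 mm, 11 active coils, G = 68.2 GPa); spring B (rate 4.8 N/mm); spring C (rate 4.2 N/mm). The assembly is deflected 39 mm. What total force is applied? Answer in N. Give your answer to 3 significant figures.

56.9 N

k_A = Gd⁴/(8D³N_a) = (68.2×10³)(10.8⁴)/(8·136.0³·11) = 4.1916 N/mm
Series: 1/k_eq = 1/4.1916 + 1/4.8 + 1/4.2 = 0.685; k_eq = 1.4599 N/mm
F = k_eq·δ = 1.4599·39 = 56.934 N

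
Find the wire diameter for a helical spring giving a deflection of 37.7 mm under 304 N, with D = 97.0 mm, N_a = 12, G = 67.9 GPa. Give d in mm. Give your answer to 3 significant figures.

Required rate k = F/δ = 304/37.7 = 8.0637 N/mm
d = (8D³N_a·k / G)^(1/4) = (8·97.0³·12·8.0637 / (67.9×10³))^0.25
  = (10405)^0.25 = 10.0998 mm

10.1 mm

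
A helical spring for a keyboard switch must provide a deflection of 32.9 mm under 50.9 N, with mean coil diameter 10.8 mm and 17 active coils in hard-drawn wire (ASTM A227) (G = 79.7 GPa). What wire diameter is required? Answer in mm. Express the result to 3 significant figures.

1.35 mm

Required rate k = F/δ = 50.9/32.9 = 1.5471 N/mm
d = (8D³N_a·k / G)^(1/4) = (8·10.8³·17·1.5471 / (79.7×10³))^0.25
  = (3.3256)^0.25 = 1.3504 mm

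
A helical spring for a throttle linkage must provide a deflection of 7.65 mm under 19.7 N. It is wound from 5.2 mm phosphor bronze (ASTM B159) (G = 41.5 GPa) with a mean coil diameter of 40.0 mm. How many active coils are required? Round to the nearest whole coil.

23

Required rate k = F/δ = 19.7/7.65 = 2.5752 N/mm
N_a = Gd⁴/(8D³k) = (41.5×10³ × 5.2⁴)/(8 × 40.0³ × 2.5752)
    = 3.03432e+07 / 1.31848e+06 = 23.01 → 23 coils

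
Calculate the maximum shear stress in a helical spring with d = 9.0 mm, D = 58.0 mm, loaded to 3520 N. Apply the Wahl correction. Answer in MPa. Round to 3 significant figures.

879 MPa

Spring index C = D/d = 58.0/9.0 = 6.4444
K_W = (4C−1)/(4C−4) + 0.615/C = 24.778/21.778 + 0.0954 = 1.2332
τ₀ = 8FD/(πd³) = 8·3520·58.0/(π·9.0³) = 1.63328e+06/2290.2 = 713.15 MPa
τ_max = K·τ₀ = 1.2332 × 713.15 = 879.45 MPa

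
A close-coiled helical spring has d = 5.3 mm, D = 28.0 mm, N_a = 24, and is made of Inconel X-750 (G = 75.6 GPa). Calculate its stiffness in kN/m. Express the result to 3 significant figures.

14.2 kN/m

k = Gd⁴/(8D³N_a) = (75.6×10³ × 5.3⁴) / (8 × 28.0³ × 24)
  = 5.9652e+07 / 4.21478e+06 = 14.153 N/mm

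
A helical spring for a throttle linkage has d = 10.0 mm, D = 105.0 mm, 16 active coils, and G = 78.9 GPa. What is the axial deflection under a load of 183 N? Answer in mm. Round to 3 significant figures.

34.4 mm

k = Gd⁴/(8D³N_a) = (78.9×10³)(10.0⁴)/(8·105.0³·16) = 5.3247 N/mm
δ = F/k = 183 / 5.3247 = 34.368 mm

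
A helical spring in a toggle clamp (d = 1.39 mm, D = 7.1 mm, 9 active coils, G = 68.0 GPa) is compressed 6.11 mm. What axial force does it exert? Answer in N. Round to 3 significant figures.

k = Gd⁴/(8D³N_a) = (68.0×10³)(1.39⁴)/(8·7.1³·9) = 9.8506 N/mm
F = k·δ = 9.8506 × 6.11 = 60.187 N

60.2 N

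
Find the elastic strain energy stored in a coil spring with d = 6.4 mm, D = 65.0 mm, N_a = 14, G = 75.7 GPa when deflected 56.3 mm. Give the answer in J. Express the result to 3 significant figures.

k = Gd⁴/(8D³N_a) = (75.7×10³)(6.4⁴)/(8·65.0³·14) = 4.1291 N/mm
U = ½kδ² = 0.5 × 4.1291 × 56.3² = 6544 N·mm = 6.544 J

6.54 J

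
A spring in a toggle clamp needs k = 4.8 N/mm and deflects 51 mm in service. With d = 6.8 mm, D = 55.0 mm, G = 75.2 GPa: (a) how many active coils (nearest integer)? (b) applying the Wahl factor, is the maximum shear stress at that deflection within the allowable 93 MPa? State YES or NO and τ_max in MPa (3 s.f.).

N_a = Gd⁴/(8D³k) = (75.2×10³)(6.8⁴)/(8·55.0³·4.8) = 25.17 → N_a = 25
Actual rate k = Gd⁴/(8D³·25) = 4.8321 N/mm
Working load F = kδ = 4.8321·51 = 246.44 N
C = 55.0/6.8 = 8.0882; K_W = (4C−1)/(4C−4)+0.615/C = 1.1818
τ_max = K_W·8FD/(πd³) = 1.1818·109.77 = 129.73 MPa
τ_max > 93 MPa → exceeds allowable

(a) 25 coils; (b) NO, τ_max = 130 MPa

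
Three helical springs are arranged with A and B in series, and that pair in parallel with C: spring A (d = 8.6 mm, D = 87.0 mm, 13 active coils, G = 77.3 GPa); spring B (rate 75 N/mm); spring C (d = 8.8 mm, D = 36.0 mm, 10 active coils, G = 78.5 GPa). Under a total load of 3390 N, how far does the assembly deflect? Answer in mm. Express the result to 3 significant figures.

k_A = Gd⁴/(8D³N_a) = (77.3×10³)(8.6⁴)/(8·87.0³·13) = 6.1742 N/mm
k_C = Gd⁴/(8D³N_a) = (78.5×10³)(8.8⁴)/(8·36.0³·10) = 126.13 N/mm
Springs A,B series: k_AB = 1/(1/6.1742+1/75) = 5.7046 N/mm; parallel with C: k_eq = 5.7046+126.13 = 131.83 N/mm
δ = F/k_eq = 3390/131.83 = 25.715 mm

25.7 mm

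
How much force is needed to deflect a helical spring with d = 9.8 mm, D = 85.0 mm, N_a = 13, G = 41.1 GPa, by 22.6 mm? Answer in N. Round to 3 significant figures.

k = Gd⁴/(8D³N_a) = (41.1×10³)(9.8⁴)/(8·85.0³·13) = 5.9355 N/mm
F = k·δ = 5.9355 × 22.6 = 134.14 N

134 N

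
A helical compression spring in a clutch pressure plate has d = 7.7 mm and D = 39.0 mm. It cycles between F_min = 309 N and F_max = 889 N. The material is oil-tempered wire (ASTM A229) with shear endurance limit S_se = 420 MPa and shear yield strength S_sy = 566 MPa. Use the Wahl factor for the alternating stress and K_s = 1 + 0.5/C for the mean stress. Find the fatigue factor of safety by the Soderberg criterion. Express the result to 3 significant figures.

2.23

C = D/d = 39.0/7.7 = 5.0649; K_W = (4C−1)/(4C−4)+0.615/C = 1.3059; K_s = 1+0.5/C = 1.0987
F_a = (F_max−F_min)/2 = 290 N; F_m = (F_max+F_min)/2 = 599 N
τ_a = K_W·8F_aD/(πd³) = 1.3059 × 63.086 = 82.385 MPa
τ_m = K_s·8F_mD/(πd³) = 1.0987 × 130.3 = 143.17 MPa
Soderberg: 1/n_f = τ_a/S_se + τ_m/S_sy = 82.385/420 + 143.17/566 = 0.19616 + 0.25295 = 0.4491
n_f = 1/0.4491 = 2.227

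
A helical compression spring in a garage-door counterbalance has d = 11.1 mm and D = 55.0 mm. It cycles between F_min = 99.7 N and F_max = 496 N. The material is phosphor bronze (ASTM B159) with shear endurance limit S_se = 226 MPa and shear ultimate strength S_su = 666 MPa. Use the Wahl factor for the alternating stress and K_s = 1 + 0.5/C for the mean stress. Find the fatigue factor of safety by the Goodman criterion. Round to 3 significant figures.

5.94

C = D/d = 55.0/11.1 = 4.9550; K_W = (4C−1)/(4C−4)+0.615/C = 1.3138; K_s = 1+0.5/C = 1.1009
F_a = (F_max−F_min)/2 = 198.15 N; F_m = (F_max+F_min)/2 = 297.85 N
τ_a = K_W·8F_aD/(πd³) = 1.3138 × 20.292 = 26.659 MPa
τ_m = K_s·8F_mD/(πd³) = 1.1009 × 30.502 = 33.58 MPa
Goodman: 1/n_f = τ_a/S_se + τ_m/S_su = 26.659/226 + 33.58/666 = 0.11796 + 0.05042 = 0.16838
n_f = 1/0.16838 = 5.939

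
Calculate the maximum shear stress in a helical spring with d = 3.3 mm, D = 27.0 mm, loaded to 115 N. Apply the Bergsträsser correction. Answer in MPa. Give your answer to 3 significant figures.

Spring index C = D/d = 27.0/3.3 = 8.1818
K_B = (4C+2)/(4C−3) = 34.727/29.727 = 1.1682
τ₀ = 8FD/(πd³) = 8·115·27.0/(π·3.3³) = 24840/112.9 = 220.02 MPa
τ_max = K·τ₀ = 1.1682 × 220.02 = 257.03 MPa

257 MPa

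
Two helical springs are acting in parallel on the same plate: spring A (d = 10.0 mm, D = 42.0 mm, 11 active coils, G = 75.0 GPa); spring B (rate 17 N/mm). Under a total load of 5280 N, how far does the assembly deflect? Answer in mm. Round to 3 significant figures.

40.0 mm

k_A = Gd⁴/(8D³N_a) = (75.0×10³)(10.0⁴)/(8·42.0³·11) = 115.04 N/mm
Parallel: k_eq = 115.04 + 17 = 132.04 N/mm
δ = F/k_eq = 5280/132.04 = 39.989 mm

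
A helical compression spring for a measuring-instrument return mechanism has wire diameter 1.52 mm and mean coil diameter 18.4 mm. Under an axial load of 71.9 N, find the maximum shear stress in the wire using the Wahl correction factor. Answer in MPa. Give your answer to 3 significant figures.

Spring index C = D/d = 18.4/1.52 = 12.1053
K_W = (4C−1)/(4C−4) + 0.615/C = 47.421/44.421 + 0.0508 = 1.1183
τ₀ = 8FD/(πd³) = 8·71.9·18.4/(π·1.52³) = 10583.7/11.033 = 959.3 MPa
τ_max = K·τ₀ = 1.1183 × 959.3 = 1072.8 MPa

1070 MPa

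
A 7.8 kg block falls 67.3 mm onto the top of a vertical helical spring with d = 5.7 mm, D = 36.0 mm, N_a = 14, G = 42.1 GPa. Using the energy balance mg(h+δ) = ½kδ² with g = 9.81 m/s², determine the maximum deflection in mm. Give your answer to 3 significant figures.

44.9 mm

k = Gd⁴/(8D³N_a) = (42.1×10³)(5.7⁴)/(8·36.0³·14) = 8.5046 N/mm
W = mg = 7.8 × 9.81 = 76.518 N
½kδ² − Wδ − Wh = 0 → δ = (W + √(W² + 2kWh))/k
δ = (76.518 + √(5855 + 87592))/8.5046 = (76.518 + 305.69)/8.5046 = 44.941 mm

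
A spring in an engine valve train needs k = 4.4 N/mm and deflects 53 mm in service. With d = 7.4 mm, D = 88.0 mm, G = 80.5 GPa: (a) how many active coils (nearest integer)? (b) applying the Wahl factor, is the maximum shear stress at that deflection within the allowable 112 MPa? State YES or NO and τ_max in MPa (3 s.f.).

(a) 10 coils; (b) NO, τ_max = 145 MPa

N_a = Gd⁴/(8D³k) = (80.5×10³)(7.4⁴)/(8·88.0³·4.4) = 10.06 → N_a = 10
Actual rate k = Gd⁴/(8D³·10) = 4.4278 N/mm
Working load F = kδ = 4.4278·53 = 234.67 N
C = 88.0/7.4 = 11.8919; K_W = (4C−1)/(4C−4)+0.615/C = 1.1206
τ_max = K_W·8FD/(πd³) = 1.1206·129.77 = 145.42 MPa
τ_max > 112 MPa → exceeds allowable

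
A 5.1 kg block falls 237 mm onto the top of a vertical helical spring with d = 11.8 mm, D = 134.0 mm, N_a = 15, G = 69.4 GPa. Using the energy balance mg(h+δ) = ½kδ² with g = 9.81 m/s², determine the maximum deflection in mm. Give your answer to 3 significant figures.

82.9 mm

k = Gd⁴/(8D³N_a) = (69.4×10³)(11.8⁴)/(8·134.0³·15) = 4.6601 N/mm
W = mg = 5.1 × 9.81 = 50.031 N
½kδ² − Wδ − Wh = 0 → δ = (W + √(W² + 2kWh))/k
δ = (50.031 + √(2503.1 + 110512))/4.6601 = (50.031 + 336.18)/4.6601 = 82.876 mm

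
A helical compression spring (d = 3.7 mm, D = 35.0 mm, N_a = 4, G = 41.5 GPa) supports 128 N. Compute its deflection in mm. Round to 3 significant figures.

k = Gd⁴/(8D³N_a) = (41.5×10³)(3.7⁴)/(8·35.0³·4) = 5.6689 N/mm
δ = F/k = 128 / 5.6689 = 22.579 mm

22.6 mm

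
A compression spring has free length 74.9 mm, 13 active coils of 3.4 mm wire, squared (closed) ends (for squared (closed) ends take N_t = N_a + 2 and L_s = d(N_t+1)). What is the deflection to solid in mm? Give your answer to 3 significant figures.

N_t = 15; L_s = 3.4·16 = 54.4 mm
δ_solid = L₀ − L_s = 74.9 − 54.4 = 20.5 mm

20.5 mm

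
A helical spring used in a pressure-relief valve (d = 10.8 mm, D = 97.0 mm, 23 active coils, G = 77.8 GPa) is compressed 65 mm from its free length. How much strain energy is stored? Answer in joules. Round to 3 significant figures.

k = Gd⁴/(8D³N_a) = (77.8×10³)(10.8⁴)/(8·97.0³·23) = 6.3029 N/mm
U = ½kδ² = 0.5 × 6.3029 × 65² = 13315 N·mm = 13.315 J

13.3 J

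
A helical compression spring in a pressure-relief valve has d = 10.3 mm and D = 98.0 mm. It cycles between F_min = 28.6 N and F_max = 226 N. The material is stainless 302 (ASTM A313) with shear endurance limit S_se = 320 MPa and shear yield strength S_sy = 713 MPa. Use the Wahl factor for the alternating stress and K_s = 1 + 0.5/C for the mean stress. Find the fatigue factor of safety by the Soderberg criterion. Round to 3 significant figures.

C = D/d = 98.0/10.3 = 9.5146; K_W = (4C−1)/(4C−4)+0.615/C = 1.1527; K_s = 1+0.5/C = 1.0526
F_a = (F_max−F_min)/2 = 98.7 N; F_m = (F_max+F_min)/2 = 127.3 N
τ_a = K_W·8F_aD/(πd³) = 1.1527 × 22.541 = 25.983 MPa
τ_m = K_s·8F_mD/(πd³) = 1.0526 × 29.073 = 30.6 MPa
Soderberg: 1/n_f = τ_a/S_se + τ_m/S_sy = 25.983/320 + 30.6/713 = 0.08120 + 0.04292 = 0.12412
n_f = 1/0.12412 = 8.057

8.06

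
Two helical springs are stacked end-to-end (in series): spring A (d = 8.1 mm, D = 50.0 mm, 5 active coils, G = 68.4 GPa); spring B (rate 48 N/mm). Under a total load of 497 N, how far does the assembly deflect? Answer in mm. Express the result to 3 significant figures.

k_A = Gd⁴/(8D³N_a) = (68.4×10³)(8.1⁴)/(8·50.0³·5) = 58.888 N/mm
Series: 1/k_eq = 1/58.888 + 1/48 = 0.037815; k_eq = 26.445 N/mm
δ = F/k_eq = 497/26.445 = 18.794 mm

18.8 mm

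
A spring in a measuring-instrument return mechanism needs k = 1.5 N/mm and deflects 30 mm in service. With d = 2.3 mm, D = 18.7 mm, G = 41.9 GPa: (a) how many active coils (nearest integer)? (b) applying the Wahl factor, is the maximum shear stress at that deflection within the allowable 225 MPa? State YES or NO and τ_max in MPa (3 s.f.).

(a) 15 coils; (b) YES, τ_max = 207 MPa

N_a = Gd⁴/(8D³k) = (41.9×10³)(2.3⁴)/(8·18.7³·1.5) = 14.94 → N_a = 15
Actual rate k = Gd⁴/(8D³·15) = 1.4942 N/mm
Working load F = kδ = 1.4942·30 = 44.827 N
C = 18.7/2.3 = 8.1304; K_W = (4C−1)/(4C−4)+0.615/C = 1.1808
τ_max = K_W·8FD/(πd³) = 1.1808·175.44 = 207.17 MPa
τ_max ≤ 225 MPa → acceptable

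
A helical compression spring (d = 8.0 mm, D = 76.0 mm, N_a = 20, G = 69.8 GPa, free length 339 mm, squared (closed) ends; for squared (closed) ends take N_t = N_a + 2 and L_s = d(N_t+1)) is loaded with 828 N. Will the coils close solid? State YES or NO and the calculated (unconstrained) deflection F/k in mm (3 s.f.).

k = Gd⁴/(8D³N_a) = (69.8×10³)(8.0⁴)/(8·76.0³·20) = 4.0706 N/mm
N_t = 22; L_s = 8.0·23 = 184 mm; δ_solid = L₀ − L_s = 339 − 184 = 155 mm
δ = F/k = 828/4.0706 = 203.41 mm
δ ≥ δ_solid → spring goes solid

YES, δ = 203 mm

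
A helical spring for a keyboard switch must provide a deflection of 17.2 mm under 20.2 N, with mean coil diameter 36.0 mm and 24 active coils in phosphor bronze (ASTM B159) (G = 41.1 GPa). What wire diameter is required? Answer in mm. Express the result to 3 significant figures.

Required rate k = F/δ = 20.2/17.2 = 1.1744 N/mm
d = (8D³N_a·k / G)^(1/4) = (8·36.0³·24·1.1744 / (41.1×10³))^0.25
  = (255.97)^0.25 = 3.9999 mm

4.00 mm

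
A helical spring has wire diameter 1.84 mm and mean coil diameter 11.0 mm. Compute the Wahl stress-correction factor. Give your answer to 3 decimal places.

C = D/d = 11.0/1.84 = 5.9783
K_W = (4C−1)/(4C−4) + 0.615/C = 22.913/19.913 + 0.1029 = 1.2535

1.254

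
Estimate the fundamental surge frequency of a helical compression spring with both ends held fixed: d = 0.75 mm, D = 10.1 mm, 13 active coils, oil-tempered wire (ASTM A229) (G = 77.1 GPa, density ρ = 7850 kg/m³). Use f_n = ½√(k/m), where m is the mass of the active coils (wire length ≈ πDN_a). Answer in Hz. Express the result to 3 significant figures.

k = Gd⁴/(8D³N_a) = (77.1×10³)(0.75⁴)/(8·10.1³·13) = 0.22767 N/mm = 227.67 N/m
Wire length L = πDN_a = π·10.1·13 = 412.49 mm
m = ρ·(πd²/4)·L = 7850 × 0.44179×10⁻⁶ m² × 0.41249 m = 0.0014305 kg
f_n = ½√(k/m) = 0.5·√(227.67/0.0014305) = 0.5·√(1.5915e+05) = 199.47 Hz

199 Hz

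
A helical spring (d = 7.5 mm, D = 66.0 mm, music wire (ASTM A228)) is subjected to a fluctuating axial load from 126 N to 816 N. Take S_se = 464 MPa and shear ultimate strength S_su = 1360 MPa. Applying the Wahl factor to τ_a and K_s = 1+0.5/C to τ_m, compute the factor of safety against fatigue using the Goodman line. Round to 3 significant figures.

C = D/d = 66.0/7.5 = 8.8000; K_W = (4C−1)/(4C−4)+0.615/C = 1.1660; K_s = 1+0.5/C = 1.0568
F_a = (F_max−F_min)/2 = 345 N; F_m = (F_max+F_min)/2 = 471 N
τ_a = K_W·8F_aD/(πd³) = 1.1660 × 137.44 = 160.26 MPa
τ_m = K_s·8F_mD/(πd³) = 1.0568 × 187.64 = 198.3 MPa
Goodman: 1/n_f = τ_a/S_se + τ_m/S_su = 160.26/464 + 198.3/1360 = 0.34539 + 0.14581 = 0.4912
n_f = 1/0.4912 = 2.036

2.04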